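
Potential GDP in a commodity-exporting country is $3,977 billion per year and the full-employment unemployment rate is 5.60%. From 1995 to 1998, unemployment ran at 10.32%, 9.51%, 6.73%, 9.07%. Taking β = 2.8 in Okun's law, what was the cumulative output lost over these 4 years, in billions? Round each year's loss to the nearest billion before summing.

$1,473 billion

Year 1995: gap = -2.8 × (10.32 - 5.6) = -13.216%, loss ≈ 3977 × 13.216/100 ≈ 526.
Year 1996: gap = -2.8 × (9.51 - 5.6) = -10.948%, loss ≈ 3977 × 10.948/100 ≈ 435.
Year 1997: gap = -2.8 × (6.73 - 5.6) = -3.164%, loss ≈ 3977 × 3.164/100 ≈ 126.
Year 1998: gap = -2.8 × (9.07 - 5.6) = -9.716%, loss ≈ 3977 × 9.716/100 ≈ 386.
Total lost output = 526 + 435 + 126 + 386 = 1473 billion.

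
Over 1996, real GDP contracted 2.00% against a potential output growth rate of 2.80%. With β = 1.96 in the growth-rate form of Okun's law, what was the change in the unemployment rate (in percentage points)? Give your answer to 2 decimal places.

Growth-rate Okun's law: g_Y = g_Y* - β × Δu, so Δu = (g_Y* - g_Y)/β.
Δu = (2.8 + 2)/1.96 = 4.8/1.96 = 2.45 percentage points.

2.45 percentage points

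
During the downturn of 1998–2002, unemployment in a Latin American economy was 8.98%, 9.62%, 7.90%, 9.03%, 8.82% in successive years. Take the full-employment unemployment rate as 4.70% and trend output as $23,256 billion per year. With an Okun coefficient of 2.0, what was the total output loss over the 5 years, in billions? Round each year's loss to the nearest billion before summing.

Year 1998: gap = -2.0 × (8.98 - 4.7) = -8.56%, loss ≈ 23256 × 8.56/100 ≈ 1991.
Year 1999: gap = -2.0 × (9.62 - 4.7) = -9.84%, loss ≈ 23256 × 9.84/100 ≈ 2288.
Year 2000: gap = -2.0 × (7.9 - 4.7) = -6.4%, loss ≈ 23256 × 6.4/100 ≈ 1488.
Year 2001: gap = -2.0 × (9.03 - 4.7) = -8.66%, loss ≈ 23256 × 8.66/100 ≈ 2014.
Year 2002: gap = -2.0 × (8.82 - 4.7) = -8.24%, loss ≈ 23256 × 8.24/100 ≈ 1916.
Total lost output = 1991 + 2288 + 1488 + 2014 + 1916 = 9697 billion.

$9,697 billion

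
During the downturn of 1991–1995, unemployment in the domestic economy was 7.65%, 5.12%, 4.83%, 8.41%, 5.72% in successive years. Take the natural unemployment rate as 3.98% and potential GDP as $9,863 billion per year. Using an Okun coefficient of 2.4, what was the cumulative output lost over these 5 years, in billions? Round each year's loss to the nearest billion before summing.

$2,801 billion

Year 1991: gap = -2.4 × (7.65 - 3.98) = -8.808%, loss ≈ 9863 × 8.808/100 ≈ 869.
Year 1992: gap = -2.4 × (5.12 - 3.98) = -2.736%, loss ≈ 9863 × 2.736/100 ≈ 270.
Year 1993: gap = -2.4 × (4.83 - 3.98) = -2.04%, loss ≈ 9863 × 2.04/100 ≈ 201.
Year 1994: gap = -2.4 × (8.41 - 3.98) = -10.632%, loss ≈ 9863 × 10.632/100 ≈ 1049.
Year 1995: gap = -2.4 × (5.72 - 3.98) = -4.176%, loss ≈ 9863 × 4.176/100 ≈ 412.
Total lost output = 869 + 270 + 201 + 1049 + 412 = 2801 billion.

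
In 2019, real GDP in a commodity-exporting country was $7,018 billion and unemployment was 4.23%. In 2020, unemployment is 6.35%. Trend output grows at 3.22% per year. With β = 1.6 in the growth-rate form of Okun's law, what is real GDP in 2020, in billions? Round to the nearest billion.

Δu = 6.35 - 4.23 = 2.12 points.
Okun's law (growth form): g_Y = g_Y* - β × Δu = 3.22 - 1.6 × (2.12) = 3.22 - 3.392 = -0.172%.
Real GDP in the next year = 7018 × (1 - 0.172/100) = 7018 × 0.99828 ≈ 7006 billion.

$7,006 billion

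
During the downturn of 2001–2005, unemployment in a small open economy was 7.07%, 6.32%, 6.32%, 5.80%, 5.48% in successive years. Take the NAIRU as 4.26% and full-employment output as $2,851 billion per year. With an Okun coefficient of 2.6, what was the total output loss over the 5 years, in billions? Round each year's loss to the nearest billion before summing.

$718 billion

Year 2001: gap = -2.6 × (7.07 - 4.26) = -7.306%, loss ≈ 2851 × 7.306/100 ≈ 208.
Year 2002: gap = -2.6 × (6.32 - 4.26) = -5.356%, loss ≈ 2851 × 5.356/100 ≈ 153.
Year 2003: gap = -2.6 × (6.32 - 4.26) = -5.356%, loss ≈ 2851 × 5.356/100 ≈ 153.
Year 2004: gap = -2.6 × (5.8 - 4.26) = -4.004%, loss ≈ 2851 × 4.004/100 ≈ 114.
Year 2005: gap = -2.6 × (5.48 - 4.26) = -3.172%, loss ≈ 2851 × 3.172/100 ≈ 90.
Total lost output = 208 + 153 + 153 + 114 + 90 = 718 billion.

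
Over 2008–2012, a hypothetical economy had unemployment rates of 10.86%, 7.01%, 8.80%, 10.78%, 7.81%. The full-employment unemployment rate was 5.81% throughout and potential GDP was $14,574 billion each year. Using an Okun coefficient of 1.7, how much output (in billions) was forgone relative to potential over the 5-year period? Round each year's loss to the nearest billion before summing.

Year 2008: gap = -1.7 × (10.86 - 5.81) = -8.585%, loss ≈ 14574 × 8.585/100 ≈ 1251.
Year 2009: gap = -1.7 × (7.01 - 5.81) = -2.04%, loss ≈ 14574 × 2.04/100 ≈ 297.
Year 2010: gap = -1.7 × (8.8 - 5.81) = -5.083%, loss ≈ 14574 × 5.083/100 ≈ 741.
Year 2011: gap = -1.7 × (10.78 - 5.81) = -8.449%, loss ≈ 14574 × 8.449/100 ≈ 1231.
Year 2012: gap = -1.7 × (7.81 - 5.81) = -3.4%, loss ≈ 14574 × 3.4/100 ≈ 496.
Total lost output = 1251 + 297 + 741 + 1231 + 496 = 4016 billion.

$4,016 billion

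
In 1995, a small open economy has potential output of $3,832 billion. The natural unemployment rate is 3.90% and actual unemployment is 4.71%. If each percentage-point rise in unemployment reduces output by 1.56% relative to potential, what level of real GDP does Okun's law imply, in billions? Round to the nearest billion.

Unemployment gap = 4.71 - 3.9 = 0.81 points, so the output gap is -1.56 × 0.81 = -1.2636%.
Actual GDP = 3832 × (1 - 1.2636/100) = 3832 × 0.987364 ≈ 3784 billion.

$3,784 billion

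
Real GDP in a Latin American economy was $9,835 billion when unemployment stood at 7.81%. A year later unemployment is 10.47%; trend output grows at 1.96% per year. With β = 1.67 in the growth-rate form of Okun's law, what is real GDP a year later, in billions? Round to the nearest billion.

Δu = 10.47 - 7.81 = 2.66 points.
Okun's law (growth form): g_Y = g_Y* - β × Δu = 1.96 - 1.67 × (2.66) = 1.96 - 4.4422 = -2.4822%.
Real GDP in the next year = 9835 × (1 - 2.4822/100) = 9835 × 0.975178 ≈ 9591 billion.

$9,591 billion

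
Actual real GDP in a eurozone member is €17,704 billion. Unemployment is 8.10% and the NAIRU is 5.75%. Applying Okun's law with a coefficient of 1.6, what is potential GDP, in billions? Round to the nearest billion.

€18,396 billion

Unemployment gap = 8.1 - 5.75 = 2.35 points, so output gap = -1.6 × 2.35 = -3.76%.
Since Y = Y* × (1 + gap/100), Y* = 17704/0.9624 ≈ 18396 billion.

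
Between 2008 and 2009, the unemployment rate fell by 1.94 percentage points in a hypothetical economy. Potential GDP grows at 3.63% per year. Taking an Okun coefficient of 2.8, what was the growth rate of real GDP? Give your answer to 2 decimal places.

Growth-rate Okun's law: g_Y = g_Y* - β × Δu.
g_Y = 3.63 - 2.8 × (-1.94) = 3.63 + 5.432 = 9.062%, i.e. 9.06% to 2 d.p.

9.06%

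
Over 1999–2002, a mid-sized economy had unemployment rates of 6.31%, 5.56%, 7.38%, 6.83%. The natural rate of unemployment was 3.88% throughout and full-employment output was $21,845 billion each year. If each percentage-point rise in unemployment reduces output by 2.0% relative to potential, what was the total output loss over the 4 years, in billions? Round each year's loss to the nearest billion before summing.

Year 1999: gap = -2.0 × (6.31 - 3.88) = -4.86%, loss ≈ 21845 × 4.86/100 ≈ 1062.
Year 2000: gap = -2.0 × (5.56 - 3.88) = -3.36%, loss ≈ 21845 × 3.36/100 ≈ 734.
Year 2001: gap = -2.0 × (7.38 - 3.88) = -7%, loss ≈ 21845 × 7/100 ≈ 1529.
Year 2002: gap = -2.0 × (6.83 - 3.88) = -5.9%, loss ≈ 21845 × 5.9/100 ≈ 1289.
Total lost output = 1062 + 734 + 1529 + 1289 = 4614 billion.

$4,614 billion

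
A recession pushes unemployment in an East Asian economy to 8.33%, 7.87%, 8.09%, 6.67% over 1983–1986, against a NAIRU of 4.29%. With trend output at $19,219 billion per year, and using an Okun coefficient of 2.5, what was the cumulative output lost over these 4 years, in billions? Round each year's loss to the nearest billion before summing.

Year 1983: gap = -2.5 × (8.33 - 4.29) = -10.1%, loss ≈ 19219 × 10.1/100 ≈ 1941.
Year 1984: gap = -2.5 × (7.87 - 4.29) = -8.95%, loss ≈ 19219 × 8.95/100 ≈ 1720.
Year 1985: gap = -2.5 × (8.09 - 4.29) = -9.5%, loss ≈ 19219 × 9.5/100 ≈ 1826.
Year 1986: gap = -2.5 × (6.67 - 4.29) = -5.95%, loss ≈ 19219 × 5.95/100 ≈ 1144.
Total lost output = 1941 + 1720 + 1826 + 1144 = 6631 billion.

$6,631 billion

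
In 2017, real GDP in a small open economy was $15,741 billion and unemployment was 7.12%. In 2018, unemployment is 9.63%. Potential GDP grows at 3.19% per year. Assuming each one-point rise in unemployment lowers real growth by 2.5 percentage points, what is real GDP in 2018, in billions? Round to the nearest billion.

Δu = 9.63 - 7.12 = 2.51 points.
Okun's law (growth form): g_Y = g_Y* - β × Δu = 3.19 - 2.5 × (2.51) = 3.19 - 6.275 = -3.085%.
Real GDP in the next year = 15741 × (1 - 3.085/100) = 15741 × 0.96915 ≈ 15255 billion.

$15,255 billion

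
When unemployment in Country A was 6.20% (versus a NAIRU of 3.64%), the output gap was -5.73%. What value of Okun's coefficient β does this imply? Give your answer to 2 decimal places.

β ≈ 2.24

Okun's law: output gap = -β × (u - u*).
-5.73 = -β × (6.2 - 3.64) = -β × 2.56, so β = 5.73/2.56 = 2.24.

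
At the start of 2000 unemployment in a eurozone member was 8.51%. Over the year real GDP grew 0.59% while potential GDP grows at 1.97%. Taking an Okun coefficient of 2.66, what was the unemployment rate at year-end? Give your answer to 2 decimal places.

Growth-rate Okun's law: g_Y = g_Y* - β × Δu, so Δu = (g_Y* - g_Y)/β.
Δu = (1.97 - 0.59)/2.66 = 1.38/2.66 = 0.52 percentage points.
Year-end unemployment = 8.51 + 0.52 = 9.03%.

9.03%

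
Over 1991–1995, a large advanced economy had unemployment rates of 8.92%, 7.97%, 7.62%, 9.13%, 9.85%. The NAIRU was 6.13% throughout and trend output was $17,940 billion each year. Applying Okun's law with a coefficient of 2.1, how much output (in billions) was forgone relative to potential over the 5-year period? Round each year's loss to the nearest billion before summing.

$4,836 billion

Year 1991: gap = -2.1 × (8.92 - 6.13) = -5.859%, loss ≈ 17940 × 5.859/100 ≈ 1051.
Year 1992: gap = -2.1 × (7.97 - 6.13) = -3.864%, loss ≈ 17940 × 3.864/100 ≈ 693.
Year 1993: gap = -2.1 × (7.62 - 6.13) = -3.129%, loss ≈ 17940 × 3.129/100 ≈ 561.
Year 1994: gap = -2.1 × (9.13 - 6.13) = -6.3%, loss ≈ 17940 × 6.3/100 ≈ 1130.
Year 1995: gap = -2.1 × (9.85 - 6.13) = -7.812%, loss ≈ 17940 × 7.812/100 ≈ 1401.
Total lost output = 1051 + 693 + 561 + 1130 + 1401 = 4836 billion.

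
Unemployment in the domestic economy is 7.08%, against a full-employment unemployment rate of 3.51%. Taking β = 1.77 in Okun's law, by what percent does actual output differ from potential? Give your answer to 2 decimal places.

-6.32%

The unemployment gap is 7.08 - 3.51 = 3.57 percentage points.
Okun's law gives an output gap of -1.77 × 3.57 = -6.3189%, i.e. 6.32% below potential.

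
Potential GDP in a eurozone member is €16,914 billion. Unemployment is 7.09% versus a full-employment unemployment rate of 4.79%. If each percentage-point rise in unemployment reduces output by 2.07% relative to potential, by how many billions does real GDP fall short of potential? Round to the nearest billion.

€805 billion

Output gap = -2.07 × (7.09 - 4.79) = -2.07 × 2.3 = -4.761%.
Actual GDP ≈ 16914 × 0.95239 ≈ 16109 billion, so the shortfall is 16914 - 16109 = 805 billion.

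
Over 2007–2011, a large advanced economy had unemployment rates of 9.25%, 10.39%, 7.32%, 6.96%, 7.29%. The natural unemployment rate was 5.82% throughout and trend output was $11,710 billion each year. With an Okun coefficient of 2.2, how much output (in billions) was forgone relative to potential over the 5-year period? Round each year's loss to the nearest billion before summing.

$3,120 billion

Year 2007: gap = -2.2 × (9.25 - 5.82) = -7.546%, loss ≈ 11710 × 7.546/100 ≈ 884.
Year 2008: gap = -2.2 × (10.39 - 5.82) = -10.054%, loss ≈ 11710 × 10.054/100 ≈ 1177.
Year 2009: gap = -2.2 × (7.32 - 5.82) = -3.3%, loss ≈ 11710 × 3.3/100 ≈ 386.
Year 2010: gap = -2.2 × (6.96 - 5.82) = -2.508%, loss ≈ 11710 × 2.508/100 ≈ 294.
Year 2011: gap = -2.2 × (7.29 - 5.82) = -3.234%, loss ≈ 11710 × 3.234/100 ≈ 379.
Total lost output = 884 + 1177 + 386 + 294 + 379 = 3120 billion.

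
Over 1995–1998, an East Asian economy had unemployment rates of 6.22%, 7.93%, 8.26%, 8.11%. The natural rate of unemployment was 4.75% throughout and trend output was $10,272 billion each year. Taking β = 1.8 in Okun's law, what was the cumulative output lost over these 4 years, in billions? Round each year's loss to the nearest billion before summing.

$2,130 billion

Year 1995: gap = -1.8 × (6.22 - 4.75) = -2.646%, loss ≈ 10272 × 2.646/100 ≈ 272.
Year 1996: gap = -1.8 × (7.93 - 4.75) = -5.724%, loss ≈ 10272 × 5.724/100 ≈ 588.
Year 1997: gap = -1.8 × (8.26 - 4.75) = -6.318%, loss ≈ 10272 × 6.318/100 ≈ 649.
Year 1998: gap = -1.8 × (8.11 - 4.75) = -6.048%, loss ≈ 10272 × 6.048/100 ≈ 621.
Total lost output = 272 + 588 + 649 + 621 = 2130 billion.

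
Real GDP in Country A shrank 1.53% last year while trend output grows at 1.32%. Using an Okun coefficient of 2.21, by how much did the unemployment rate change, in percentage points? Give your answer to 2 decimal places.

Growth-rate Okun's law: g_Y = g_Y* - β × Δu, so Δu = (g_Y* - g_Y)/β.
Δu = (1.32 + 1.53)/2.21 = 2.85/2.21 = 1.29 percentage points.

1.29 percentage points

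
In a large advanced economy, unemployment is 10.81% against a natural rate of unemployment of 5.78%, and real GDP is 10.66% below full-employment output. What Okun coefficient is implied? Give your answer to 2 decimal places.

Okun's law: output gap = -β × (u - u*).
-10.66 = -β × (10.81 - 5.78) = -β × 5.03, so β = 10.66/5.03 = 2.12.

β ≈ 2.12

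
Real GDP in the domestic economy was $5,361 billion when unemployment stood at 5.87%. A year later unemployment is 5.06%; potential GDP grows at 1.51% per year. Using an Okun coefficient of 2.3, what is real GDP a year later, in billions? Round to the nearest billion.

Δu = 5.06 - 5.87 = -0.81 points.
Okun's law (growth form): g_Y = g_Y* - β × Δu = 1.51 - 2.3 × (-0.81) = 1.51 + 1.863 = 3.373%.
Real GDP in the next year = 5361 × (1 + 3.373/100) = 5361 × 1.03373 ≈ 5542 billion.

$5,542 billion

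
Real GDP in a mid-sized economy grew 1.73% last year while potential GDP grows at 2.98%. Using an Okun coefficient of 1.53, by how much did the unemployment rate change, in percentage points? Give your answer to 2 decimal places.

0.82 percentage points

Growth-rate Okun's law: g_Y = g_Y* - β × Δu, so Δu = (g_Y* - g_Y)/β.
Δu = (2.98 - 1.73)/1.53 = 1.25/1.53 = 0.82 percentage points.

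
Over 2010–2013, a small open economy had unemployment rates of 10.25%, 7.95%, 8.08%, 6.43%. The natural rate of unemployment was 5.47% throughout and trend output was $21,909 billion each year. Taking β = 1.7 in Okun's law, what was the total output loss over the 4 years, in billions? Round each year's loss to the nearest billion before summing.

Year 2010: gap = -1.7 × (10.25 - 5.47) = -8.126%, loss ≈ 21909 × 8.126/100 ≈ 1780.
Year 2011: gap = -1.7 × (7.95 - 5.47) = -4.216%, loss ≈ 21909 × 4.216/100 ≈ 924.
Year 2012: gap = -1.7 × (8.08 - 5.47) = -4.437%, loss ≈ 21909 × 4.437/100 ≈ 972.
Year 2013: gap = -1.7 × (6.43 - 5.47) = -1.632%, loss ≈ 21909 × 1.632/100 ≈ 358.
Total lost output = 1780 + 924 + 972 + 358 = 4034 billion.

$4,034 billion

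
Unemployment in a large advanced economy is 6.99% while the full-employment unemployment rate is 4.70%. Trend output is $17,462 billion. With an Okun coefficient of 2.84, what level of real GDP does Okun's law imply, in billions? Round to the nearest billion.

Unemployment gap = 6.99 - 4.7 = 2.29 points, so the output gap is -2.84 × 2.29 = -6.5036%.
Actual GDP = 17462 × (1 - 6.5036/100) = 17462 × 0.934964 ≈ 16326 billion.

$16,326 billion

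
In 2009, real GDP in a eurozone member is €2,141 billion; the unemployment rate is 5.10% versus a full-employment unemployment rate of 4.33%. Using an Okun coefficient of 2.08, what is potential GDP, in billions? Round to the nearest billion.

€2,176 billion

Unemployment gap = 5.1 - 4.33 = 0.77 points, so output gap = -2.08 × 0.77 = -1.6016%.
Since Y = Y* × (1 + gap/100), Y* = 2141/0.983984 ≈ 2176 billion.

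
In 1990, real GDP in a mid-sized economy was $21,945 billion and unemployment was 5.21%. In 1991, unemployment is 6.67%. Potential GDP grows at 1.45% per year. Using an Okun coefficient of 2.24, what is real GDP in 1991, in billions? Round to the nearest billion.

Δu = 6.67 - 5.21 = 1.46 points.
Okun's law (growth form): g_Y = g_Y* - β × Δu = 1.45 - 2.24 × (1.46) = 1.45 - 3.2704 = -1.8204%.
Real GDP in the next year = 21945 × (1 - 1.8204/100) = 21945 × 0.981796 ≈ 21546 billion.

$21,546 billion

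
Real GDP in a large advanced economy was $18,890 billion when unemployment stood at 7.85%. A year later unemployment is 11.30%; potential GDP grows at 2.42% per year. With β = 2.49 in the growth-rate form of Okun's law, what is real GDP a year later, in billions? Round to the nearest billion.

Δu = 11.3 - 7.85 = 3.45 points.
Okun's law (growth form): g_Y = g_Y* - β × Δu = 2.42 - 2.49 × (3.45) = 2.42 - 8.5905 = -6.1705%.
Real GDP in the next year = 18890 × (1 - 6.1705/100) = 18890 × 0.938295 ≈ 17724 billion.

$17,724 billion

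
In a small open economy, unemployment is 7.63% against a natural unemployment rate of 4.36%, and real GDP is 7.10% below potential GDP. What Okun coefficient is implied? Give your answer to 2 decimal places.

Okun's law: output gap = -β × (u - u*).
-7.10 = -β × (7.63 - 4.36) = -β × 3.27, so β = 7.1/3.27 = 2.17.

β ≈ 2.17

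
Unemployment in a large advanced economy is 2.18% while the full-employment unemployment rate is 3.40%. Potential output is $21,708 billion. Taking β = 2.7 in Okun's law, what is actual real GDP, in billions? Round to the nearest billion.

$22,423 billion

Unemployment gap = 2.18 - 3.4 = -1.22 points, so the output gap is -2.7 × (-1.22) = 3.294%.
Actual GDP = 21708 × (1 + 3.294/100) = 21708 × 1.03294 ≈ 22423 billion.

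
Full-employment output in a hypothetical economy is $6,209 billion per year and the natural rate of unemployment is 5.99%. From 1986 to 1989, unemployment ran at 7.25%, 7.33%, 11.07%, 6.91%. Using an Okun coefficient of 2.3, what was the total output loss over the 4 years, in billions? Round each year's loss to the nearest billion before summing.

$1,227 billion

Year 1986: gap = -2.3 × (7.25 - 5.99) = -2.898%, loss ≈ 6209 × 2.898/100 ≈ 180.
Year 1987: gap = -2.3 × (7.33 - 5.99) = -3.082%, loss ≈ 6209 × 3.082/100 ≈ 191.
Year 1988: gap = -2.3 × (11.07 - 5.99) = -11.684%, loss ≈ 6209 × 11.684/100 ≈ 725.
Year 1989: gap = -2.3 × (6.91 - 5.99) = -2.116%, loss ≈ 6209 × 2.116/100 ≈ 131.
Total lost output = 180 + 191 + 725 + 131 = 1227 billion.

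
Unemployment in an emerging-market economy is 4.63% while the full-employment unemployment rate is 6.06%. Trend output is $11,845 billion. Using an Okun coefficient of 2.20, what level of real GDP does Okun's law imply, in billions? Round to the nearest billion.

$12,218 billion

Unemployment gap = 4.63 - 6.06 = -1.43 points, so the output gap is -2.2 × (-1.43) = 3.146%.
Actual GDP = 11845 × (1 + 3.146/100) = 11845 × 1.03146 ≈ 12218 billion.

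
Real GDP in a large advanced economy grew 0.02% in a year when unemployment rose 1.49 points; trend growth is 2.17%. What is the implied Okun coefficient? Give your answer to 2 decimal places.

Growth form: g_Y = g_Y* - β × Δu, so β = (g_Y* - g_Y)/Δu.
β = (2.17 - 0.02)/1.49 = 2.15/1.49 = 1.44.

β ≈ 1.44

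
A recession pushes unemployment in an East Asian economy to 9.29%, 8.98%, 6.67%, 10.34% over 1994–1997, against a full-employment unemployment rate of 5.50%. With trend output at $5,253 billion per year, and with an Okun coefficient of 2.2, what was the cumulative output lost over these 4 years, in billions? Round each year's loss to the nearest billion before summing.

$1,534 billion

Year 1994: gap = -2.2 × (9.29 - 5.5) = -8.338%, loss ≈ 5253 × 8.338/100 ≈ 438.
Year 1995: gap = -2.2 × (8.98 - 5.5) = -7.656%, loss ≈ 5253 × 7.656/100 ≈ 402.
Year 1996: gap = -2.2 × (6.67 - 5.5) = -2.574%, loss ≈ 5253 × 2.574/100 ≈ 135.
Year 1997: gap = -2.2 × (10.34 - 5.5) = -10.648%, loss ≈ 5253 × 10.648/100 ≈ 559.
Total lost output = 438 + 402 + 135 + 559 = 1534 billion.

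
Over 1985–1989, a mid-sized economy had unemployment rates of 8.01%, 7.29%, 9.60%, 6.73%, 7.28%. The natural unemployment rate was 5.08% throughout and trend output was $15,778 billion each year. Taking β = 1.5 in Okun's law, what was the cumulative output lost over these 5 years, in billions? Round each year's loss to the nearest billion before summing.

$3,198 billion

Year 1985: gap = -1.5 × (8.01 - 5.08) = -4.395%, loss ≈ 15778 × 4.395/100 ≈ 693.
Year 1986: gap = -1.5 × (7.29 - 5.08) = -3.315%, loss ≈ 15778 × 3.315/100 ≈ 523.
Year 1987: gap = -1.5 × (9.6 - 5.08) = -6.78%, loss ≈ 15778 × 6.78/100 ≈ 1070.
Year 1988: gap = -1.5 × (6.73 - 5.08) = -2.475%, loss ≈ 15778 × 2.475/100 ≈ 391.
Year 1989: gap = -1.5 × (7.28 - 5.08) = -3.3%, loss ≈ 15778 × 3.3/100 ≈ 521.
Total lost output = 693 + 523 + 1070 + 391 + 521 = 3198 billion.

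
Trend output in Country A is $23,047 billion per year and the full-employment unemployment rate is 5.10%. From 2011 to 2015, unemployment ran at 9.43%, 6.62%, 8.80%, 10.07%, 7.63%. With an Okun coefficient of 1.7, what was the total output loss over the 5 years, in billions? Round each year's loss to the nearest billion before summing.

$6,680 billion

Year 2011: gap = -1.7 × (9.43 - 5.1) = -7.361%, loss ≈ 23047 × 7.361/100 ≈ 1696.
Year 2012: gap = -1.7 × (6.62 - 5.1) = -2.584%, loss ≈ 23047 × 2.584/100 ≈ 596.
Year 2013: gap = -1.7 × (8.8 - 5.1) = -6.29%, loss ≈ 23047 × 6.29/100 ≈ 1450.
Year 2014: gap = -1.7 × (10.07 - 5.1) = -8.449%, loss ≈ 23047 × 8.449/100 ≈ 1947.
Year 2015: gap = -1.7 × (7.63 - 5.1) = -4.301%, loss ≈ 23047 × 4.301/100 ≈ 991.
Total lost output = 1696 + 596 + 1450 + 1947 + 991 = 6680 billion.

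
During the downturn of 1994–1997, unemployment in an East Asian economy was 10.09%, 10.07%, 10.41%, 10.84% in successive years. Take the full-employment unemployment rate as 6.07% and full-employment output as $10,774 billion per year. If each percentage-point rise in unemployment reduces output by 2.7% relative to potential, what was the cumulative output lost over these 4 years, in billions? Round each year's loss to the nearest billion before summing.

Year 1994: gap = -2.7 × (10.09 - 6.07) = -10.854%, loss ≈ 10774 × 10.854/100 ≈ 1169.
Year 1995: gap = -2.7 × (10.07 - 6.07) = -10.8%, loss ≈ 10774 × 10.8/100 ≈ 1164.
Year 1996: gap = -2.7 × (10.41 - 6.07) = -11.718%, loss ≈ 10774 × 11.718/100 ≈ 1262.
Year 1997: gap = -2.7 × (10.84 - 6.07) = -12.879%, loss ≈ 10774 × 12.879/100 ≈ 1388.
Total lost output = 1169 + 1164 + 1262 + 1388 = 4983 billion.

$4,983 billion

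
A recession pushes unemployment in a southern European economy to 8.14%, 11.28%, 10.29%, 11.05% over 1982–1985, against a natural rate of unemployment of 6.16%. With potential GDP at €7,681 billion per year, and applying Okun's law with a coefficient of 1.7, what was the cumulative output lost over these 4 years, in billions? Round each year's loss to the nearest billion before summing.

€2,106 billion

Year 1982: gap = -1.7 × (8.14 - 6.16) = -3.366%, loss ≈ 7681 × 3.366/100 ≈ 259.
Year 1983: gap = -1.7 × (11.28 - 6.16) = -8.704%, loss ≈ 7681 × 8.704/100 ≈ 669.
Year 1984: gap = -1.7 × (10.29 - 6.16) = -7.021%, loss ≈ 7681 × 7.021/100 ≈ 539.
Year 1985: gap = -1.7 × (11.05 - 6.16) = -8.313%, loss ≈ 7681 × 8.313/100 ≈ 639.
Total lost output = 259 + 669 + 539 + 639 = 2106 billion.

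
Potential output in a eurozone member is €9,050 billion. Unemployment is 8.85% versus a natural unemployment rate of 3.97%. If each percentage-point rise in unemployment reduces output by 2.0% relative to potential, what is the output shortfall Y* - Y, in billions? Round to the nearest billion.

Output gap = -2.0 × (8.85 - 3.97) = -2 × 4.88 = -9.76%.
Actual GDP ≈ 9050 × 0.9024 ≈ 8167 billion, so the shortfall is 9050 - 8167 = 883 billion.

€883 billion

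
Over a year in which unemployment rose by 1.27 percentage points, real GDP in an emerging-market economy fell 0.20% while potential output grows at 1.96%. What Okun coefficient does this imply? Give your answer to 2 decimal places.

Growth form: g_Y = g_Y* - β × Δu, so β = (g_Y* - g_Y)/Δu.
β = (1.96 + 0.2)/1.27 = 2.16/1.27 = 1.70.

β ≈ 1.70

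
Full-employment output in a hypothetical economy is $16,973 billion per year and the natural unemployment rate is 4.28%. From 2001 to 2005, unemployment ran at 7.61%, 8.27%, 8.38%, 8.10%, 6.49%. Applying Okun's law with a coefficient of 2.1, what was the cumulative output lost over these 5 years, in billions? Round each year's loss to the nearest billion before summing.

Year 2001: gap = -2.1 × (7.61 - 4.28) = -6.993%, loss ≈ 16973 × 6.993/100 ≈ 1187.
Year 2002: gap = -2.1 × (8.27 - 4.28) = -8.379%, loss ≈ 16973 × 8.379/100 ≈ 1422.
Year 2003: gap = -2.1 × (8.38 - 4.28) = -8.61%, loss ≈ 16973 × 8.61/100 ≈ 1461.
Year 2004: gap = -2.1 × (8.1 - 4.28) = -8.022%, loss ≈ 16973 × 8.022/100 ≈ 1362.
Year 2005: gap = -2.1 × (6.49 - 4.28) = -4.641%, loss ≈ 16973 × 4.641/100 ≈ 788.
Total lost output = 1187 + 1422 + 1461 + 1362 + 788 = 6220 billion.

$6,220 billion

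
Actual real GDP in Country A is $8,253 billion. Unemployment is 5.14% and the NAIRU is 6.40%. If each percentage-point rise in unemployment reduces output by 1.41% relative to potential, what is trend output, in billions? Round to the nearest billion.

$8,109 billion

Unemployment gap = 5.14 - 6.4 = -1.26 points, so output gap = -1.41 × (-1.26) = 1.7766%.
Since Y = Y* × (1 + gap/100), Y* = 8253/1.017766 ≈ 8109 billion.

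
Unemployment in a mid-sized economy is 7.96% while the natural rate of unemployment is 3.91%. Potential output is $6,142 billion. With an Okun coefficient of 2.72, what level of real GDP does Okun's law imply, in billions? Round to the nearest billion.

Unemployment gap = 7.96 - 3.91 = 4.05 points, so the output gap is -2.72 × 4.05 = -11.016%.
Actual GDP = 6142 × (1 - 11.016/100) = 6142 × 0.88984 ≈ 5465 billion.

$5,465 billion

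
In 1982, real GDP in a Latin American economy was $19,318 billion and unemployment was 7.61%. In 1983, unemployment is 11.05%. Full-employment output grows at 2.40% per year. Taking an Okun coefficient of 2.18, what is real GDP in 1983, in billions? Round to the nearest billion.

$18,333 billion

Δu = 11.05 - 7.61 = 3.44 points.
Okun's law (growth form): g_Y = g_Y* - β × Δu = 2.40 - 2.18 × (3.44) = 2.4 - 7.4992 = -5.0992%.
Real GDP in the next year = 19318 × (1 - 5.0992/100) = 19318 × 0.949008 ≈ 18333 billion.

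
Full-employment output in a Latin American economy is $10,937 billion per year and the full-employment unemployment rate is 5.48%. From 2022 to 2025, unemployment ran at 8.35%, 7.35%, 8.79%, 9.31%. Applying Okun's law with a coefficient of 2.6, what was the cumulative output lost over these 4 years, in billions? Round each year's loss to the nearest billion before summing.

$3,378 billion

Year 2022: gap = -2.6 × (8.35 - 5.48) = -7.462%, loss ≈ 10937 × 7.462/100 ≈ 816.
Year 2023: gap = -2.6 × (7.35 - 5.48) = -4.862%, loss ≈ 10937 × 4.862/100 ≈ 532.
Year 2024: gap = -2.6 × (8.79 - 5.48) = -8.606%, loss ≈ 10937 × 8.606/100 ≈ 941.
Year 2025: gap = -2.6 × (9.31 - 5.48) = -9.958%, loss ≈ 10937 × 9.958/100 ≈ 1089.
Total lost output = 816 + 532 + 941 + 1089 = 3378 billion.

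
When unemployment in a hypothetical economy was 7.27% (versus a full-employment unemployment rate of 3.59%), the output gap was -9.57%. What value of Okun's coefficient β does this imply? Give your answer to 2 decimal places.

Okun's law: output gap = -β × (u - u*).
-9.57 = -β × (7.27 - 3.59) = -β × 3.68, so β = 9.57/3.68 = 2.60.

β ≈ 2.60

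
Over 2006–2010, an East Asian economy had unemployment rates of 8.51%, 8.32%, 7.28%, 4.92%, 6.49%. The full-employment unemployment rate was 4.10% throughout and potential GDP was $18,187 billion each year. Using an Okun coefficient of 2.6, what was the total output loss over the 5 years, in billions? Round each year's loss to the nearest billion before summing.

$7,102 billion

Year 2006: gap = -2.6 × (8.51 - 4.1) = -11.466%, loss ≈ 18187 × 11.466/100 ≈ 2085.
Year 2007: gap = -2.6 × (8.32 - 4.1) = -10.972%, loss ≈ 18187 × 10.972/100 ≈ 1995.
Year 2008: gap = -2.6 × (7.28 - 4.1) = -8.268%, loss ≈ 18187 × 8.268/100 ≈ 1504.
Year 2009: gap = -2.6 × (4.92 - 4.1) = -2.132%, loss ≈ 18187 × 2.132/100 ≈ 388.
Year 2010: gap = -2.6 × (6.49 - 4.1) = -6.214%, loss ≈ 18187 × 6.214/100 ≈ 1130.
Total lost output = 2085 + 1995 + 1504 + 388 + 1130 = 7102 billion.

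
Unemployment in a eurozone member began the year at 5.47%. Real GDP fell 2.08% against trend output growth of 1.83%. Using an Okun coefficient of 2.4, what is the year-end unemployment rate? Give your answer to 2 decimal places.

Growth-rate Okun's law: g_Y = g_Y* - β × Δu, so Δu = (g_Y* - g_Y)/β.
Δu = (1.83 + 2.08)/2.4 = 3.91/2.4 = 1.63 percentage points.
Year-end unemployment = 5.47 + 1.63 = 7.10%.

7.10%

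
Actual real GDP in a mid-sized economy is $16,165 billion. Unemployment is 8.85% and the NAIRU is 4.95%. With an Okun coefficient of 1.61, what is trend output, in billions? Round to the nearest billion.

$17,248 billion

Unemployment gap = 8.85 - 4.95 = 3.9 points, so output gap = -1.61 × 3.9 = -6.279%.
Since Y = Y* × (1 + gap/100), Y* = 16165/0.93721 ≈ 17248 billion.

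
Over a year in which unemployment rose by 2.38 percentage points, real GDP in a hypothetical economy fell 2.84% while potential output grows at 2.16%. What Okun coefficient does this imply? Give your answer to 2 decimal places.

Growth form: g_Y = g_Y* - β × Δu, so β = (g_Y* - g_Y)/Δu.
β = (2.16 + 2.84)/2.38 = 5/2.38 = 2.10.

β ≈ 2.10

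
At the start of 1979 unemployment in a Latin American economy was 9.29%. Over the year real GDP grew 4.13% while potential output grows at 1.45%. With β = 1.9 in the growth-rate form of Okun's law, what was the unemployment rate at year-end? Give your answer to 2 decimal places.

Growth-rate Okun's law: g_Y = g_Y* - β × Δu, so Δu = (g_Y* - g_Y)/β.
Δu = (1.45 - 4.13)/1.9 = -2.68/1.9 = -1.41 percentage points.
Year-end unemployment = 9.29 - 1.41 = 7.88%.

7.88%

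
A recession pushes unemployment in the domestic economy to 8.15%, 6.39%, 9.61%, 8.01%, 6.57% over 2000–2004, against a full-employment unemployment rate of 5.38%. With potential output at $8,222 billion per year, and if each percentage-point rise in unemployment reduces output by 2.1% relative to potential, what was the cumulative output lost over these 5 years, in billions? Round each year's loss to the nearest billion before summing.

$2,041 billion

Year 2000: gap = -2.1 × (8.15 - 5.38) = -5.817%, loss ≈ 8222 × 5.817/100 ≈ 478.
Year 2001: gap = -2.1 × (6.39 - 5.38) = -2.121%, loss ≈ 8222 × 2.121/100 ≈ 174.
Year 2002: gap = -2.1 × (9.61 - 5.38) = -8.883%, loss ≈ 8222 × 8.883/100 ≈ 730.
Year 2003: gap = -2.1 × (8.01 - 5.38) = -5.523%, loss ≈ 8222 × 5.523/100 ≈ 454.
Year 2004: gap = -2.1 × (6.57 - 5.38) = -2.499%, loss ≈ 8222 × 2.499/100 ≈ 205.
Total lost output = 478 + 174 + 730 + 454 + 205 = 2041 billion.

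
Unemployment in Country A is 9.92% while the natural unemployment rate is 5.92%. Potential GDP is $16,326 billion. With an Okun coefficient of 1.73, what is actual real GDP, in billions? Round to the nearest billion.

$15,196 billion

Unemployment gap = 9.92 - 5.92 = 4 points, so the output gap is -1.73 × 4 = -6.92%.
Actual GDP = 16326 × (1 - 6.92/100) = 16326 × 0.9308 ≈ 15196 billion.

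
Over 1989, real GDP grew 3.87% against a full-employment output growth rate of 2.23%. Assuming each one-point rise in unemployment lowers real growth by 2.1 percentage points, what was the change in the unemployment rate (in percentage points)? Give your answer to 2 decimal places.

-0.78 percentage points

Growth-rate Okun's law: g_Y = g_Y* - β × Δu, so Δu = (g_Y* - g_Y)/β.
Δu = (2.23 - 3.87)/2.1 = -1.64/2.1 = -0.78 percentage points.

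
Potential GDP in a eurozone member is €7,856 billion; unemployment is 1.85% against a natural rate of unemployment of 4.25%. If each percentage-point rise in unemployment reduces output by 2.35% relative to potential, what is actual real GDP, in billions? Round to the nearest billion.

Unemployment gap = 1.85 - 4.25 = -2.4 points, so the output gap is -2.35 × (-2.4) = 5.64%.
Actual GDP = 7856 × (1 + 5.64/100) = 7856 × 1.0564 ≈ 8299 billion.

€8,299 billion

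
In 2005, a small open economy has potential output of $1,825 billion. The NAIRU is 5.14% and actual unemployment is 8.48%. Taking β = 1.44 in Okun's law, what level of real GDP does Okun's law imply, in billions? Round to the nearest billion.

Unemployment gap = 8.48 - 5.14 = 3.34 points, so the output gap is -1.44 × 3.34 = -4.8096%.
Actual GDP = 1825 × (1 - 4.8096/100) = 1825 × 0.951904 ≈ 1737 billion.

$1,737 billion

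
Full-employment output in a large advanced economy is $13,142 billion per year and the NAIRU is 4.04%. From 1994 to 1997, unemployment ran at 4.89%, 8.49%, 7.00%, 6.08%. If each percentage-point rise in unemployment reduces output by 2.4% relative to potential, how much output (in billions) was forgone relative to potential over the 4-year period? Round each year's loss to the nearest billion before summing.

Year 1994: gap = -2.4 × (4.89 - 4.04) = -2.04%, loss ≈ 13142 × 2.04/100 ≈ 268.
Year 1995: gap = -2.4 × (8.49 - 4.04) = -10.68%, loss ≈ 13142 × 10.68/100 ≈ 1404.
Year 1996: gap = -2.4 × (7 - 4.04) = -7.104%, loss ≈ 13142 × 7.104/100 ≈ 934.
Year 1997: gap = -2.4 × (6.08 - 4.04) = -4.896%, loss ≈ 13142 × 4.896/100 ≈ 643.
Total lost output = 268 + 1404 + 934 + 643 = 3249 billion.

$3,249 billion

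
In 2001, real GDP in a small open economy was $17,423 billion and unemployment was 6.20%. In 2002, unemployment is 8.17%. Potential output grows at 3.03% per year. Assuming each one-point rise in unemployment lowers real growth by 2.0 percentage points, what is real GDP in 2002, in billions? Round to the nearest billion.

$17,264 billion

Δu = 8.17 - 6.2 = 1.97 points.
Okun's law (growth form): g_Y = g_Y* - β × Δu = 3.03 - 2.0 × (1.97) = 3.03 - 3.94 = -0.91%.
Real GDP in the next year = 17423 × (1 - 0.91/100) = 17423 × 0.9909 ≈ 17264 billion.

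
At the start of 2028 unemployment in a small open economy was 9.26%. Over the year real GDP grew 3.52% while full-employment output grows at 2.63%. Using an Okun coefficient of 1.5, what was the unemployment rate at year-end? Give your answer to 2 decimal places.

8.67%

Growth-rate Okun's law: g_Y = g_Y* - β × Δu, so Δu = (g_Y* - g_Y)/β.
Δu = (2.63 - 3.52)/1.5 = -0.89/1.5 = -0.59 percentage points.
Year-end unemployment = 9.26 - 0.59 = 8.67%.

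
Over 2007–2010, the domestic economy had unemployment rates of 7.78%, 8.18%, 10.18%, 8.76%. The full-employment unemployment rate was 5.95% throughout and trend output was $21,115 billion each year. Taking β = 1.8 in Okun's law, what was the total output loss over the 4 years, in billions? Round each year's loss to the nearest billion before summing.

$4,220 billion

Year 2007: gap = -1.8 × (7.78 - 5.95) = -3.294%, loss ≈ 21115 × 3.294/100 ≈ 696.
Year 2008: gap = -1.8 × (8.18 - 5.95) = -4.014%, loss ≈ 21115 × 4.014/100 ≈ 848.
Year 2009: gap = -1.8 × (10.18 - 5.95) = -7.614%, loss ≈ 21115 × 7.614/100 ≈ 1608.
Year 2010: gap = -1.8 × (8.76 - 5.95) = -5.058%, loss ≈ 21115 × 5.058/100 ≈ 1068.
Total lost output = 696 + 848 + 1608 + 1068 = 4220 billion.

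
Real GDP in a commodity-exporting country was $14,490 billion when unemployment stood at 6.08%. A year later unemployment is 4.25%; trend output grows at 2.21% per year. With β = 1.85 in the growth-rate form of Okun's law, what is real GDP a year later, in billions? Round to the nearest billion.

Δu = 4.25 - 6.08 = -1.83 points.
Okun's law (growth form): g_Y = g_Y* - β × Δu = 2.21 - 1.85 × (-1.83) = 2.21 + 3.3855 = 5.5955%.
Real GDP in the next year = 14490 × (1 + 5.5955/100) = 14490 × 1.055955 ≈ 15301 billion.

$15,301 billion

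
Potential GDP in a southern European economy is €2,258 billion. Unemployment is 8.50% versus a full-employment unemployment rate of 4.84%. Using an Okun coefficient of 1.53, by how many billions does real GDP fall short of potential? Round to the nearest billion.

Output gap = -1.53 × (8.5 - 4.84) = -1.53 × 3.66 = -5.5998%.
Actual GDP ≈ 2258 × 0.944002 ≈ 2132 billion, so the shortfall is 2258 - 2132 = 126 billion.

€126 billion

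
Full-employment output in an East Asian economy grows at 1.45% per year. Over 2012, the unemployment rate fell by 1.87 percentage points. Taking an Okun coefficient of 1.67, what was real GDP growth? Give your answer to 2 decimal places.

4.57%

Growth-rate Okun's law: g_Y = g_Y* - β × Δu.
g_Y = 1.45 - 1.67 × (-1.87) = 1.45 + 3.1229 = 4.5729%, i.e. 4.57% to 2 d.p.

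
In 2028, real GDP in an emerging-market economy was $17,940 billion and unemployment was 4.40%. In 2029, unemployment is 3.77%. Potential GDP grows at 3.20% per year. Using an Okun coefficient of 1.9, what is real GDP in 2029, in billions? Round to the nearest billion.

$18,729 billion

Δu = 3.77 - 4.4 = -0.63 points.
Okun's law (growth form): g_Y = g_Y* - β × Δu = 3.20 - 1.9 × (-0.63) = 3.2 + 1.197 = 4.397%.
Real GDP in the next year = 17940 × (1 + 4.397/100) = 17940 × 1.04397 ≈ 18729 billion.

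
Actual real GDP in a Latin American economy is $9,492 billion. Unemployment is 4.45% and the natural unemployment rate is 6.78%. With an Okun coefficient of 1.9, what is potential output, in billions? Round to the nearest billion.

$9,090 billion

Unemployment gap = 4.45 - 6.78 = -2.33 points, so output gap = -1.9 × (-2.33) = 4.427%.
Since Y = Y* × (1 + gap/100), Y* = 9492/1.04427 ≈ 9090 billion.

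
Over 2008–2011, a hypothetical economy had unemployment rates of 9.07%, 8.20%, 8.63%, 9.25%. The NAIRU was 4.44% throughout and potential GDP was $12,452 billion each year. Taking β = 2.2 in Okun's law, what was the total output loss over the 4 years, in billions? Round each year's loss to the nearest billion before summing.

$4,764 billion

Year 2008: gap = -2.2 × (9.07 - 4.44) = -10.186%, loss ≈ 12452 × 10.186/100 ≈ 1268.
Year 2009: gap = -2.2 × (8.2 - 4.44) = -8.272%, loss ≈ 12452 × 8.272/100 ≈ 1030.
Year 2010: gap = -2.2 × (8.63 - 4.44) = -9.218%, loss ≈ 12452 × 9.218/100 ≈ 1148.
Year 2011: gap = -2.2 × (9.25 - 4.44) = -10.582%, loss ≈ 12452 × 10.582/100 ≈ 1318.
Total lost output = 1268 + 1030 + 1148 + 1318 = 4764 billion.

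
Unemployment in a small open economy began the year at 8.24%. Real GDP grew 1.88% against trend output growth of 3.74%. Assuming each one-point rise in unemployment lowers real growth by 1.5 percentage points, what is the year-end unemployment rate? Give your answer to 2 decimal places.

Growth-rate Okun's law: g_Y = g_Y* - β × Δu, so Δu = (g_Y* - g_Y)/β.
Δu = (3.74 - 1.88)/1.5 = 1.86/1.5 = 1.24 percentage points.
Year-end unemployment = 8.24 + 1.24 = 9.48%.

9.48%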